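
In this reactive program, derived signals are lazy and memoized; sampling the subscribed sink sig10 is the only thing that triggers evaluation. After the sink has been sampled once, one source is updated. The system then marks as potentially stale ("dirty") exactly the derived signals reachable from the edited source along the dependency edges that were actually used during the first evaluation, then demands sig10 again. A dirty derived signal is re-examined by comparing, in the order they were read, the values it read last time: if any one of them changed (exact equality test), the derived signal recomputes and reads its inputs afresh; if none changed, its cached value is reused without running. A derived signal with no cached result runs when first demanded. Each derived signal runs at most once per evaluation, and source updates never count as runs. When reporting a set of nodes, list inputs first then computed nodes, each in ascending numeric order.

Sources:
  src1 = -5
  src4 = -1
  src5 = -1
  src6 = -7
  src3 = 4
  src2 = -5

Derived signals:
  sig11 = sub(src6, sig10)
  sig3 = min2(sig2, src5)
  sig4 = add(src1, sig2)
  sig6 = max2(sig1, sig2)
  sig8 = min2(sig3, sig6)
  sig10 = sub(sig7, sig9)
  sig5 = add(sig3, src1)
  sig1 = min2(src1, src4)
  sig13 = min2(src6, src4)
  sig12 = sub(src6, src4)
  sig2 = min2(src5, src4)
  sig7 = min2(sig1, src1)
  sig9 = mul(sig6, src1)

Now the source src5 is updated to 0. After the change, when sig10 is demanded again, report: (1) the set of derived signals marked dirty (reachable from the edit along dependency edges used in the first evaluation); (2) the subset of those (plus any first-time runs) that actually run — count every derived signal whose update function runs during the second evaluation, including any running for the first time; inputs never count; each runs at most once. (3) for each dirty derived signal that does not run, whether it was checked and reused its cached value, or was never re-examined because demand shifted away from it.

First demand of the output computes:
  sig1 = min2(-5, -1) = -5
  sig2 = min2(-1, -1) = -1
  sig6 = max2(-5, -1) = -1
  sig7 = min2(-5, -5) = -5
  sig9 = mul(-1, -5) = 5
  sig10 = sub(-5, 5) = -10

After the edit, cleaning proceeds:
  sig2: a read changed (src5 -1->0) — executes, giving -1 — identical to its old value.
  sig6: dirty, but its reads are unchanged (sig1 unchanged, sig2 unchanged); cached -1 stands.
  sig9: dirty, but its reads are unchanged (sig6 unchanged, src1 unchanged); cached 5 stands.
  sig10: dirty, but its reads are unchanged (sig7 unchanged, sig9 unchanged); cached -10 stands.

Note the absorption at sig2: it re-runs yet its value is the same, leaving the output's value untouched.

The edit dirties: sig2, sig6, sig9, sig10.
1 derived signals run: sig2.
Cache hits after checking: sig6, sig9, sig10.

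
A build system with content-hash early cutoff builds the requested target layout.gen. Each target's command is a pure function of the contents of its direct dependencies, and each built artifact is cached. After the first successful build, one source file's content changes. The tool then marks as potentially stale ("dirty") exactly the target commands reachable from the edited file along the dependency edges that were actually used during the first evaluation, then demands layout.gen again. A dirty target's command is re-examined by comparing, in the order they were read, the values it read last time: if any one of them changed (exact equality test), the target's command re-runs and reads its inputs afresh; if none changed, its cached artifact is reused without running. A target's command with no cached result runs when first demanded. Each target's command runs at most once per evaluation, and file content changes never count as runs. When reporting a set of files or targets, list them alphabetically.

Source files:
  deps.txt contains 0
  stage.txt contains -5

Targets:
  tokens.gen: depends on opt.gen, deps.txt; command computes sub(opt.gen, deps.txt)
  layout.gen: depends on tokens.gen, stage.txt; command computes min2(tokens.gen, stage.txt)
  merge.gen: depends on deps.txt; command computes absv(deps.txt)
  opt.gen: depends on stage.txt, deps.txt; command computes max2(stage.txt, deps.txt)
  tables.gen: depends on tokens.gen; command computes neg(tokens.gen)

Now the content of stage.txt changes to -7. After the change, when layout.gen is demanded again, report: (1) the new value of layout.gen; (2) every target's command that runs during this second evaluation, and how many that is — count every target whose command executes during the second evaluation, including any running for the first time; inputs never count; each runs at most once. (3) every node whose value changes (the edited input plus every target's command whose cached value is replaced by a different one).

New value of layout.gen: -7.
Target commands that run: layout.gen, opt.gen — 2 in total.
Values that change: layout.gen, stage.txt.
Key observation: the cutoff stops propagation at tokens.gen — its inputs' values are unchanged, so it reuses its cache.

First evaluation (everything demanded from the output):
  opt.gen = max2(-5, 0) = 0
  tokens.gen = sub(0, 0) = 0
  layout.gen = min2(0, -5) = -5

Propagation after the edit:
  opt.gen: runs — stage.txt -5->-7; result 0 (same value as before).
  tokens.gen: checked — values it read are unchanged (opt.gen unchanged, deps.txt unchanged); reused cached 0 without running.
  layout.gen: runs — stage.txt -5->-7; result -7.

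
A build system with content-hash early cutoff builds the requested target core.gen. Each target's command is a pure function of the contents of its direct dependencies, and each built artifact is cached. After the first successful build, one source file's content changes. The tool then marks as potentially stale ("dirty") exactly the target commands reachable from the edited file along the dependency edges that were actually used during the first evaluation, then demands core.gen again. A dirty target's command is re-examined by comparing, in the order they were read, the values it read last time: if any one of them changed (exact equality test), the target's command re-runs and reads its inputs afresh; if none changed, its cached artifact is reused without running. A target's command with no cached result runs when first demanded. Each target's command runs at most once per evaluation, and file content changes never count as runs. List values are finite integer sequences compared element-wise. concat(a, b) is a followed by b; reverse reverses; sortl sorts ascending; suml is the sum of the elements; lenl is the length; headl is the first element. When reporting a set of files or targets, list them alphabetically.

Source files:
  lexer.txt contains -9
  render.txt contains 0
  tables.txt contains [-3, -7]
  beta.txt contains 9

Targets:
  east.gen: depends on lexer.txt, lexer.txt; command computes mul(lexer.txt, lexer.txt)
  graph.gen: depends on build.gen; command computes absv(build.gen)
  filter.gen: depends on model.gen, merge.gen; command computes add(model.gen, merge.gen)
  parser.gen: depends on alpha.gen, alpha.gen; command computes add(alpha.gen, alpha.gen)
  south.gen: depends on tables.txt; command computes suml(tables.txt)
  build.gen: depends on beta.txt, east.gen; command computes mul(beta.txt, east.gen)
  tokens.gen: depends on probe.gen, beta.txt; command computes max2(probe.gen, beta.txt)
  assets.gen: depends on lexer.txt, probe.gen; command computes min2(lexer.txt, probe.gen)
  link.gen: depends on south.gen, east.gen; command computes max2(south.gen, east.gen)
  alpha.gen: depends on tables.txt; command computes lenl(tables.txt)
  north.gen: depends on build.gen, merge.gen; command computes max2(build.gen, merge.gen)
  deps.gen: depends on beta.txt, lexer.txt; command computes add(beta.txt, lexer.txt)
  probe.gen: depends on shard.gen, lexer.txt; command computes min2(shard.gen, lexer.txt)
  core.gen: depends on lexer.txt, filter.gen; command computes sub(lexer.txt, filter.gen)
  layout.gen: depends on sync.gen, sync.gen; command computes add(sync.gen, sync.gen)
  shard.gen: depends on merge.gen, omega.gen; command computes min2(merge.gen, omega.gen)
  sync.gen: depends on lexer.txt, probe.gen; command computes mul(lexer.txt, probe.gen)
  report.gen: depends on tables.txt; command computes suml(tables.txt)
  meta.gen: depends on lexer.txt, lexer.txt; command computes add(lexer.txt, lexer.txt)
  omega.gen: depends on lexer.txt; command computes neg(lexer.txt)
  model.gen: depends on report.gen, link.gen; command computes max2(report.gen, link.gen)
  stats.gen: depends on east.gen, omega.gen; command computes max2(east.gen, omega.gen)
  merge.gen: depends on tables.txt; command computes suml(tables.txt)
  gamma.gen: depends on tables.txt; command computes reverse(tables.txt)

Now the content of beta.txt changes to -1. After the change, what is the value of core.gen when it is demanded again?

New value of core.gen: -80.
Key observation: beta.txt is never demanded by the output, so the edit triggers no recomputation at all.

First evaluation (everything demanded from the output):
  east.gen = mul(-9, -9) = 81
  merge.gen = suml([-3, -7]) = -10
  report.gen = suml([-3, -7]) = -10
  south.gen = suml([-3, -7]) = -10
  link.gen = max2(-10, 81) = 81
  model.gen = max2(-10, 81) = 81
  filter.gen = add(81, -10) = 71
  core.gen = sub(-9, 71) = -80

Propagation after the edit:
  beta.txt feeds no computation that the output demands — nothing is marked dirty and nothing runs.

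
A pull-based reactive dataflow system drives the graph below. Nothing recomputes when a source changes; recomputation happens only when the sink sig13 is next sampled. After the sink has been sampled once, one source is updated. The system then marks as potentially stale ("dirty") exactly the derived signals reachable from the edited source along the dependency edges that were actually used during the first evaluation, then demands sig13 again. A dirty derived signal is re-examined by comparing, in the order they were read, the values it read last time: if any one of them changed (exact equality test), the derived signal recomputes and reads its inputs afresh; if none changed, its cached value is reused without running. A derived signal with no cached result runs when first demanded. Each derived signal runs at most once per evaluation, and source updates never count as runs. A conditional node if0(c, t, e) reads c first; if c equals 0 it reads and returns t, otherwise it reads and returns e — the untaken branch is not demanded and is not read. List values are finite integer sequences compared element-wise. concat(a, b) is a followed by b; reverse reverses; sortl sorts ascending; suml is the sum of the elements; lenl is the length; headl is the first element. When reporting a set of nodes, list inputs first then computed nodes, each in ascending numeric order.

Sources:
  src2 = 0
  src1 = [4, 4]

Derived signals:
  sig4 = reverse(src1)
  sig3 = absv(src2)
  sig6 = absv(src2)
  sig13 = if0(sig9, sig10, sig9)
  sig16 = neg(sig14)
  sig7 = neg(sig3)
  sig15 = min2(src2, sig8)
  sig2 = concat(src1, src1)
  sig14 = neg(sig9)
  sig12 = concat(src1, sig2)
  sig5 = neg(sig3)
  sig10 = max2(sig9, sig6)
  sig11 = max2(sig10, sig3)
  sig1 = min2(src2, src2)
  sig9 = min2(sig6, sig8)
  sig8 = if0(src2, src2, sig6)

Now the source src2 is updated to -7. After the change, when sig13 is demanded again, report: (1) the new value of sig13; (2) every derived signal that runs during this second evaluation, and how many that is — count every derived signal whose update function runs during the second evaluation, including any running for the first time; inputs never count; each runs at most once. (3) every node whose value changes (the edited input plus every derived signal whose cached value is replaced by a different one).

First evaluation (everything demanded from the output):
  sig6 = absv(0) = 0
  sig8 = if0(src2=0 -> then branch src2) = 0
  sig9 = min2(0, 0) = 0
  sig10 = max2(0, 0) = 0
  sig13 = if0(sig9=0 -> then branch sig10) = 0

Propagation after the edit:
  sig6: runs — src2 0->-7; result 7.
  sig8: runs — src2 0->-7; src2 0->-7; result 7.
  sig9: runs — sig6 0->7; sig8 0->7; result 7.
  sig10: marked dirty but never re-examined — demand shifted away from it.
  sig13: runs — sig9 0->7; result 7.

Key observation: a condition flipped, so demand moved to the other branch — sig10 is never re-examined.

New value of sig13: 7.
Derived signals that run: sig6, sig8, sig9, sig13 — 4 in total.
Values that change: src2, sig6, sig8, sig9, sig13.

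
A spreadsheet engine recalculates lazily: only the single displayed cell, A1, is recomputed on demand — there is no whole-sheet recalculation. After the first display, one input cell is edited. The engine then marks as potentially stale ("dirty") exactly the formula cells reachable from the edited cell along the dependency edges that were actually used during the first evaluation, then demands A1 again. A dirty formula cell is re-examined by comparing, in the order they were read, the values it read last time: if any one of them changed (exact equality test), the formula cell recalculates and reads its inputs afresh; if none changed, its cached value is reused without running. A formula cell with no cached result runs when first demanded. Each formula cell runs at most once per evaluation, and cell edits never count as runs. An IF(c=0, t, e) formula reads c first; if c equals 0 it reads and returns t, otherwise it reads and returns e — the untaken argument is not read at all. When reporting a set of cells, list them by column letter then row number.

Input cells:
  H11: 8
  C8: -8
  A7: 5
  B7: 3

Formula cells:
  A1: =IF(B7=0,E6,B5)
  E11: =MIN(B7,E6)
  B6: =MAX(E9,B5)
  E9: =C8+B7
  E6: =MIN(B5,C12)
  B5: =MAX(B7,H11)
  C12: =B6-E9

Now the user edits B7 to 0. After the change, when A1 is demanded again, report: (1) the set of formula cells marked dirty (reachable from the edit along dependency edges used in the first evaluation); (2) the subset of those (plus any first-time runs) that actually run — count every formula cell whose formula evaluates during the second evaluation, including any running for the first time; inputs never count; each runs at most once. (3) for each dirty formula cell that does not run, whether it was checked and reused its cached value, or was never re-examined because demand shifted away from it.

First evaluation (everything demanded from the output):
  B5 = MAX(3, 8) = 8
  A1 = IF(B7=0: B7=3 -> else branch B5) = 8

Propagation after the edit:
  B5: runs — B7 3->0; result 8 (same value as before).
  E9: demanded for the first time — runs, produces -8.
  B6: demanded for the first time — runs, produces 8.
  C12: demanded for the first time — runs, produces 16.
  E6: demanded for the first time — runs, produces 8.
  A1: runs — B7 3->0; result 8 (same value as before).

Key observation: a condition flipped, so demand reaches new nodes — B6, C12, E6, E9 run for the first time.

Marked dirty: A1, B5.
Formula cells that run: A1, B5, B6, C12, E6, E9 — 6 in total.
Every dirty formula cell ran.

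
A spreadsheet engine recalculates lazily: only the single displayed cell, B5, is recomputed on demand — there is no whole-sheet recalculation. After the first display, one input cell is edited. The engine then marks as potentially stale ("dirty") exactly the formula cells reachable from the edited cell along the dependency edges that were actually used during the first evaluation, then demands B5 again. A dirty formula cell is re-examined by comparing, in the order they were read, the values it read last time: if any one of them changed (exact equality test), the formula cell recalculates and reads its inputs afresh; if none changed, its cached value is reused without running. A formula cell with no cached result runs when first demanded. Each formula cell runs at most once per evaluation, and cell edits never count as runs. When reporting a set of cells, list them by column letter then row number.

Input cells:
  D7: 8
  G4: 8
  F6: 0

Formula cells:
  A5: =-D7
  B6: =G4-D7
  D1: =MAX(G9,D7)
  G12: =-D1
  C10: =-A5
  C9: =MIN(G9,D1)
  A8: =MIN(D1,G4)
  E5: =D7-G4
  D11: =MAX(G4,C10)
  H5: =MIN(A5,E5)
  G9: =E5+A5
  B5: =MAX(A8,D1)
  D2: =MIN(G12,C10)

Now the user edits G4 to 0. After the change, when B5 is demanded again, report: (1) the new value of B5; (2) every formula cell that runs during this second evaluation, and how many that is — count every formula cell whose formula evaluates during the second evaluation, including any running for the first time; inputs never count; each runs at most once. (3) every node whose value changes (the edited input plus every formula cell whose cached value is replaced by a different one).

First evaluation (everything demanded from the output):
  A5 = -(8) = -8
  E5 = 8 - 8 = 0
  G9 = 0 + -8 = -8
  D1 = MAX(-8, 8) = 8
  A8 = MIN(8, 8) = 8
  B5 = MAX(8, 8) = 8

Propagation after the edit:
  E5: runs — G4 8->0; result 8.
  G9: runs — E5 0->8; result 0.
  D1: runs — G9 -8->0; result 8 (same value as before).
  A8: runs — G4 8->0; result 0.
  B5: runs — A8 8->0; result 8 (same value as before).

New value of B5: 8.
Formula cells that run: A8, B5, D1, E5, G9 — 5 in total.
Values that change: A8, E5, G4, G9.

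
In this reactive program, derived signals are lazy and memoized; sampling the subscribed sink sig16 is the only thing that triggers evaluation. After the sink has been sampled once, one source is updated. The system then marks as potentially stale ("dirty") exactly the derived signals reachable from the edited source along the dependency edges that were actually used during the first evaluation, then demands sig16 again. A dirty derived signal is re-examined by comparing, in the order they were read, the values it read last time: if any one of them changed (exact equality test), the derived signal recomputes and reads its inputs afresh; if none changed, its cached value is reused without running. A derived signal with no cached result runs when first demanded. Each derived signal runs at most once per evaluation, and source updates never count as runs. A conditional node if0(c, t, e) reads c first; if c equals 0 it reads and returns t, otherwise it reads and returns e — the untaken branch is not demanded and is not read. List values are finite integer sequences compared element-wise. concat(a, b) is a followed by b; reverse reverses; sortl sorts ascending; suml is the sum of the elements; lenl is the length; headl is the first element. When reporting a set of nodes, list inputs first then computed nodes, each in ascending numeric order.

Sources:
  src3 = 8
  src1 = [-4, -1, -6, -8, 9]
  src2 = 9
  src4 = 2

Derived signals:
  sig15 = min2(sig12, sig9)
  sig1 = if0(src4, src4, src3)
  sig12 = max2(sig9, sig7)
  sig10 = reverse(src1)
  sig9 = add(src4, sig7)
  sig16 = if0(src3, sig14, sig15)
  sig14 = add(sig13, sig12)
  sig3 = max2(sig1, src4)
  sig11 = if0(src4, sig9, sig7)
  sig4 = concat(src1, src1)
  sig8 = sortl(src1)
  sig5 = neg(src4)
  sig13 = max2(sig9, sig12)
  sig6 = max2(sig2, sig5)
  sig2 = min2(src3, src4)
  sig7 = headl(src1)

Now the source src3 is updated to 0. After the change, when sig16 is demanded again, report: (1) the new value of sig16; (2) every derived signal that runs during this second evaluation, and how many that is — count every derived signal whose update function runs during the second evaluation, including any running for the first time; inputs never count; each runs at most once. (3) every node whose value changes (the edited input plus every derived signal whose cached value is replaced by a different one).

Demanding sig16 again yields -4.
3 derived signals run: sig13, sig14, sig16.
The nodes whose values change: src3, sig16.
Note the branch switch — sig13, sig14 had no cache and run now for the first time.

First demand of the output computes:
  sig7 = headl([-4, -1, -6, -8, 9]) = -4
  sig9 = add(2, -4) = -2
  sig12 = max2(-2, -4) = -2
  sig15 = min2(-2, -2) = -2
  sig16 = if0(src3=8 -> else branch sig15) = -2

After the edit, cleaning proceeds:
  sig13: had never run; runs now, result -2.
  sig14: had never run; runs now, result -4.
  sig16: a read changed (src3 8->0) — executes, giving -4.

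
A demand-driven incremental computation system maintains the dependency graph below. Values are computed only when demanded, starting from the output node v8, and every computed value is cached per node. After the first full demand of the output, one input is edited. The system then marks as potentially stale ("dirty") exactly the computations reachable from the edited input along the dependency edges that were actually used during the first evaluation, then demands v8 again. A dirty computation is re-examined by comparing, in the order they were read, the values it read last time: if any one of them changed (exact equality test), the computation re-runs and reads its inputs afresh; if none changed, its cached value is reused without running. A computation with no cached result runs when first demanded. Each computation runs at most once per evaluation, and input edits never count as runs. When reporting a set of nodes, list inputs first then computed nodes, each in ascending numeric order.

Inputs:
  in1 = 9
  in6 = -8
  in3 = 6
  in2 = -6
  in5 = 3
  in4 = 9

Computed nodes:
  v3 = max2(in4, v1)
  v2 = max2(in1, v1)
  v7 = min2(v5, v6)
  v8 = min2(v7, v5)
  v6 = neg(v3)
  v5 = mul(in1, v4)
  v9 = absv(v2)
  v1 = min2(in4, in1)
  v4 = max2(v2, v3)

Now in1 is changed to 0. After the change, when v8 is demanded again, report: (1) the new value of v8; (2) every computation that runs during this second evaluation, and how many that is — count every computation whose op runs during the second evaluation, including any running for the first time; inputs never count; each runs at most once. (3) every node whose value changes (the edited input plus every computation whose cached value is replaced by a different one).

First evaluation (everything demanded from the output):
  v1 = min2(9, 9) = 9
  v2 = max2(9, 9) = 9
  v3 = max2(9, 9) = 9
  v4 = max2(9, 9) = 9
  v5 = mul(9, 9) = 81
  v6 = neg(9) = -9
  v7 = min2(81, -9) = -9
  v8 = min2(-9, 81) = -9

Propagation after the edit:
  v1: runs — in1 9->0; result 0.
  v2: runs — in1 9->0; v1 9->0; result 0.
  v3: runs — v1 9->0; result 9 (same value as before).
  v4: runs — v2 9->0; result 9 (same value as before).
  v5: runs — in1 9->0; result 0.
  v6: checked — values it read are unchanged (v3 unchanged); reused cached -9 without running.
  v7: runs — v5 81->0; result -9 (same value as before).
  v8: runs — v5 81->0; result -9 (same value as before).

Key observation: the cutoff stops propagation at v6 — its inputs' values are unchanged, so it reuses its cache.

New value of v8: -9.
Computations that run: v1, v2, v3, v4, v5, v7, v8 — 7 in total.
Values that change: in1, v1, v2, v5.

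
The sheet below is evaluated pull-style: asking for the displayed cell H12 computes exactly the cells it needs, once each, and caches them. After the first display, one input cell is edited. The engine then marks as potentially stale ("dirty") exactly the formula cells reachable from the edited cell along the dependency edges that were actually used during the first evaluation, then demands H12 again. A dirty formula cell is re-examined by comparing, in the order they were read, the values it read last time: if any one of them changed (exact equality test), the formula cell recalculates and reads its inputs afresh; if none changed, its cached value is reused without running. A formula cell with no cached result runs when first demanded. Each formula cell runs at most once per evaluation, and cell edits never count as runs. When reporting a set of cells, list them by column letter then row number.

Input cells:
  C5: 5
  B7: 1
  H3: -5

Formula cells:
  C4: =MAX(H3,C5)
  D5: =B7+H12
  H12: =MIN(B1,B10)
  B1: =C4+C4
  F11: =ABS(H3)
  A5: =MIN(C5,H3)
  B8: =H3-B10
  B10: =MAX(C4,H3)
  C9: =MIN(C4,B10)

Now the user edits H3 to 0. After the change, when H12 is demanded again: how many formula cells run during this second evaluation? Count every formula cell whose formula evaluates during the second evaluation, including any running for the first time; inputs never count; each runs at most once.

2 formula cells run: B10, C4.
Note where the cutoff bites: B1 is checked, finds nothing changed, and keeps its cache.

First demand of the output computes:
  C4 = MAX(-5, 5) = 5
  B1 = 5 + 5 = 10
  B10 = MAX(5, -5) = 5
  H12 = MIN(10, 5) = 5

After the edit, cleaning proceeds:
  C4: a read changed (H3 -5->0) — executes, giving 5 — identical to its old value.
  B1: dirty, but its reads are unchanged (C4 unchanged, C4 unchanged); cached 10 stands.
  B10: a read changed (H3 -5->0) — executes, giving 5 — identical to its old value.
  H12: dirty, but its reads are unchanged (B1 unchanged, B10 unchanged); cached 5 stands.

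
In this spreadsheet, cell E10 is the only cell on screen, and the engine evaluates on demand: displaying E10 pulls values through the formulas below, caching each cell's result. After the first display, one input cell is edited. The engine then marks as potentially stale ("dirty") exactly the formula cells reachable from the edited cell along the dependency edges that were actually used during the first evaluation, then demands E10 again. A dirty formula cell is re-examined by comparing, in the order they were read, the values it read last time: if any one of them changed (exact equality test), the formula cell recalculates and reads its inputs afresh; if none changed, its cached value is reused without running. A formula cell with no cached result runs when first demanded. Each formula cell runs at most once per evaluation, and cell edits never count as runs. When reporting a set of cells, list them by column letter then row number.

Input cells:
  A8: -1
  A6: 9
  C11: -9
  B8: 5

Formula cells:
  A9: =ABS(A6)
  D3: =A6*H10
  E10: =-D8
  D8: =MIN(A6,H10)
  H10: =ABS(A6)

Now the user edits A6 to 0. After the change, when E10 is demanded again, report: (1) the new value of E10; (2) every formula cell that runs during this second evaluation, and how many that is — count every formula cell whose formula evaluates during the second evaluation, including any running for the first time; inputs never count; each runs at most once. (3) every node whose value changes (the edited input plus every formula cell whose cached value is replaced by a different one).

E10 now evaluates to 0.
Run set: D8, E10, H10 (3 run).
Changed values: A6, D8, E10, H10.

Initial pass — values computed on the first demand:
  H10 = ABS(9) = 9
  D8 = MIN(9, 9) = 9
  E10 = -(9) = -9

Second demand — change propagation:
  H10: re-runs because A6 9->0; new result 0.
  D8: re-runs because A6 9->0; H10 9->0; new result 0.
  E10: re-runs because D8 9->0; new result 0.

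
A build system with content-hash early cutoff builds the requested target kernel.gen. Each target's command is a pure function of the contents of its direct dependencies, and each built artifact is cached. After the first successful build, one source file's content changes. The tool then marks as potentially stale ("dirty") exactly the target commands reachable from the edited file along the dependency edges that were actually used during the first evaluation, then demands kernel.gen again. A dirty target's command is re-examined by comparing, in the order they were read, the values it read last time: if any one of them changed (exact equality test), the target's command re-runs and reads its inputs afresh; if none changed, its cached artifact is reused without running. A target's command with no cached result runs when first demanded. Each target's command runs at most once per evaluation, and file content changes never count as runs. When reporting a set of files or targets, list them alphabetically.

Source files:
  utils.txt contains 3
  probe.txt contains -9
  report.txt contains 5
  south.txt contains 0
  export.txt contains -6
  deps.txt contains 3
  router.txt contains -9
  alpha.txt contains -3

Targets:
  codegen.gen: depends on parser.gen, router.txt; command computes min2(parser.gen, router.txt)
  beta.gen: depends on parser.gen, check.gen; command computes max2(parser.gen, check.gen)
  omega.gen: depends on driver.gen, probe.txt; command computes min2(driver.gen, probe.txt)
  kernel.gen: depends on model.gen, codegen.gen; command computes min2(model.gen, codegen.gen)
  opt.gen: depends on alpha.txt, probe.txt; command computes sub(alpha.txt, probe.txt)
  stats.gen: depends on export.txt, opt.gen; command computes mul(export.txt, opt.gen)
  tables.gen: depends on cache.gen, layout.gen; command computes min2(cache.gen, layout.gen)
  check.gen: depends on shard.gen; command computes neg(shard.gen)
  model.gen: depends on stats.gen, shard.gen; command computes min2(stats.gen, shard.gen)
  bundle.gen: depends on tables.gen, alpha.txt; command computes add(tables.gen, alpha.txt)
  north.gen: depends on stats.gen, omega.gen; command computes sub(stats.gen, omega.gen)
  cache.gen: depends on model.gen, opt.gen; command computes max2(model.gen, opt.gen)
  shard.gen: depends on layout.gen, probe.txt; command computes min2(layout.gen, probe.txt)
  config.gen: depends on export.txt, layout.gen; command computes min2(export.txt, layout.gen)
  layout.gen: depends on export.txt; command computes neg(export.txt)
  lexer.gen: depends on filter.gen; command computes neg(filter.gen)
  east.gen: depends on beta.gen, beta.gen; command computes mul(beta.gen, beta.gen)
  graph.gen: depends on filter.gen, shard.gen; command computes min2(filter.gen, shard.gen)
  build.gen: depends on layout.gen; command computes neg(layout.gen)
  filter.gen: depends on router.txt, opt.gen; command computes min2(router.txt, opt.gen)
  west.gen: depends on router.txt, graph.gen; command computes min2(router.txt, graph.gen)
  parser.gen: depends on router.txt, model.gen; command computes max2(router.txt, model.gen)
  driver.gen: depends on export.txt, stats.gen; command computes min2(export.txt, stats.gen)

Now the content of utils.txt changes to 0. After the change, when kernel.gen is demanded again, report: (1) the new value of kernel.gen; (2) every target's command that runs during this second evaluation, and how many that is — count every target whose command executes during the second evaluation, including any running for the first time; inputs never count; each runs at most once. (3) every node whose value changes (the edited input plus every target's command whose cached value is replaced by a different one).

New value of kernel.gen: -36.
Target commands that run: none — 0 in total.
Values that change: utils.txt.
Key observation: utils.txt is never demanded by the output, so the edit triggers no recomputation at all.

First evaluation (everything demanded from the output):
  layout.gen = neg(-6) = 6
  opt.gen = sub(-3, -9) = 6
  shard.gen = min2(6, -9) = -9
  stats.gen = mul(-6, 6) = -36
  model.gen = min2(-36, -9) = -36
  parser.gen = max2(-9, -36) = -9
  codegen.gen = min2(-9, -9) = -9
  kernel.gen = min2(-36, -9) = -36

Propagation after the edit:
  utils.txt feeds no computation that the output demands — nothing is marked dirty and nothing runs.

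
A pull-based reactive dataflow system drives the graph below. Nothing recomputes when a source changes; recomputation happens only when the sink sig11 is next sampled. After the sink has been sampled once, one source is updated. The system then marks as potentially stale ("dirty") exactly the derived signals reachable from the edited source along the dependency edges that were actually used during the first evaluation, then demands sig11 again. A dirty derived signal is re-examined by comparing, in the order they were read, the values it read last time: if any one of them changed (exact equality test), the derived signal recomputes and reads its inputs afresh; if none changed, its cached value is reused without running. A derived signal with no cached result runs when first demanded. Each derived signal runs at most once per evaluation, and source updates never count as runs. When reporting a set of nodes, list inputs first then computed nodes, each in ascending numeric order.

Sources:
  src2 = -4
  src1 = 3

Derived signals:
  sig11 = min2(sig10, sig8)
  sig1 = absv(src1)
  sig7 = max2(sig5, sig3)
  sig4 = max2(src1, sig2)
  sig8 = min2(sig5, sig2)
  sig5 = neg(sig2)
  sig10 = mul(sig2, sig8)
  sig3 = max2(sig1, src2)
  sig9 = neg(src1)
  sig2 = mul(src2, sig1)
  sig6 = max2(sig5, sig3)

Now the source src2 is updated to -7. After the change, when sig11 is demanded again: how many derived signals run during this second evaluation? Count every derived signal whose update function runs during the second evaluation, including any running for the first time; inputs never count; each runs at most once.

Derived signals that run: sig2, sig5, sig8, sig10, sig11 — 5 in total.

First evaluation (everything demanded from the output):
  sig1 = absv(3) = 3
  sig2 = mul(-4, 3) = -12
  sig5 = neg(-12) = 12
  sig8 = min2(12, -12) = -12
  sig10 = mul(-12, -12) = 144
  sig11 = min2(144, -12) = -12

Propagation after the edit:
  sig2: runs — src2 -4->-7; result -21.
  sig5: runs — sig2 -12->-21; result 21.
  sig8: runs — sig5 12->21; sig2 -12->-21; result -21.
  sig10: runs — sig2 -12->-21; sig8 -12->-21; result 441.
  sig11: runs — sig10 144->441; sig8 -12->-21; result -21.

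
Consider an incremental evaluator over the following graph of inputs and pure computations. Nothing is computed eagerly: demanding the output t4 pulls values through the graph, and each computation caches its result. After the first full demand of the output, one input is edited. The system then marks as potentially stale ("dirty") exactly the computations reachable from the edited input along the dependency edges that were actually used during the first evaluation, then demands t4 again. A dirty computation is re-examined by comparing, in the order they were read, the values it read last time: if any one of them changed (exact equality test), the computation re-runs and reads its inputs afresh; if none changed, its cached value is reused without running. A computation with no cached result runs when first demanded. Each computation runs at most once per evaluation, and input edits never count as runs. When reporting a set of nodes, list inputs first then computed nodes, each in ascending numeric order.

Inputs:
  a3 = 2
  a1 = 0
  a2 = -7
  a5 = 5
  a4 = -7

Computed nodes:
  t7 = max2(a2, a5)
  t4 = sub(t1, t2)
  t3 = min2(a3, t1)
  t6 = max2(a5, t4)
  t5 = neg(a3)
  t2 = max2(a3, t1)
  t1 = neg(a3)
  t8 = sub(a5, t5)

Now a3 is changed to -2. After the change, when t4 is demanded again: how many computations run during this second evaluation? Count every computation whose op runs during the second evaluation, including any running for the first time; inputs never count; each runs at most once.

Initial pass — values computed on the first demand:
  t1 = neg(2) = -2
  t2 = max2(2, -2) = 2
  t4 = sub(-2, 2) = -4

Second demand — change propagation:
  t1: re-runs because a3 2->-2; new result 2.
  t2: re-runs because a3 2->-2; t1 -2->2; new result 2 (unchanged).
  t4: re-runs because t1 -2->2; new result 0.

Run set: t1, t2, t4 (3 run).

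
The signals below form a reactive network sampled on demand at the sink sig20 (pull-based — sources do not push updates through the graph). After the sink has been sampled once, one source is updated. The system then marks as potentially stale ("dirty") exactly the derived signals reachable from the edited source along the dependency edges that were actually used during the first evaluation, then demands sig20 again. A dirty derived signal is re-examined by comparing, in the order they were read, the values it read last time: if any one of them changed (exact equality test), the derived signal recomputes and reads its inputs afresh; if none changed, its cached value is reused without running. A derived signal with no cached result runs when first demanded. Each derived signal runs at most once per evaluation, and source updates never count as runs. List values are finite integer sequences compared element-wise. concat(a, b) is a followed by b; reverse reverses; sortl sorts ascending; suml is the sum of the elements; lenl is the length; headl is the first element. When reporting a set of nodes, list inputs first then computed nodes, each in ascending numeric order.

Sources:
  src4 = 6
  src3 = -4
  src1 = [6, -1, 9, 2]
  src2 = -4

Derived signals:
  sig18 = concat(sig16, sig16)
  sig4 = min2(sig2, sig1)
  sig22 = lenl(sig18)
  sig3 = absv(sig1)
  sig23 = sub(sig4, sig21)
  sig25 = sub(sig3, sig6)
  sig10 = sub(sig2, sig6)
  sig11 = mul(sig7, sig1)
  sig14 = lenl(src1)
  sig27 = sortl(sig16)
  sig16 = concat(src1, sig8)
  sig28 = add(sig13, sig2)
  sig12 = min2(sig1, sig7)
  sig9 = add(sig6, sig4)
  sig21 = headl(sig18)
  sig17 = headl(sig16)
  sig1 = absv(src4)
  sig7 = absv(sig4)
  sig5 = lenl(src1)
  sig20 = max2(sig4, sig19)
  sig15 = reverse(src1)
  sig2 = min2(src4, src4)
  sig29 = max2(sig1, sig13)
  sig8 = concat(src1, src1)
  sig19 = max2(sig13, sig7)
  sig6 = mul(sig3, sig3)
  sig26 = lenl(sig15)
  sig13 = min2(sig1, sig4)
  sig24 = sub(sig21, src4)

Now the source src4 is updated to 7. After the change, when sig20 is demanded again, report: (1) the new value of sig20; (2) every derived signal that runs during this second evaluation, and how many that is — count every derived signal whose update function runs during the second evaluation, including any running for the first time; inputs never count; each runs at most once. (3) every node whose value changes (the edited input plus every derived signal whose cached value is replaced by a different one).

Initial pass — values computed on the first demand:
  sig1 = absv(6) = 6
  sig2 = min2(6, 6) = 6
  sig4 = min2(6, 6) = 6
  sig7 = absv(6) = 6
  sig13 = min2(6, 6) = 6
  sig19 = max2(6, 6) = 6
  sig20 = max2(6, 6) = 6

Second demand — change propagation:
  sig1: re-runs because src4 6->7; new result 7.
  sig2: re-runs because src4 6->7; src4 6->7; new result 7.
  sig4: re-runs because sig2 6->7; sig1 6->7; new result 7.
  sig7: re-runs because sig4 6->7; new result 7.
  sig13: re-runs because sig1 6->7; sig4 6->7; new result 7.
  sig19: re-runs because sig13 6->7; sig7 6->7; new result 7.
  sig20: re-runs because sig4 6->7; sig19 6->7; new result 7.

sig20 now evaluates to 7.
Run set: sig1, sig2, sig4, sig7, sig13, sig19, sig20 (7 run).
Changed values: src4, sig1, sig2, sig4, sig7, sig13, sig19, sig20.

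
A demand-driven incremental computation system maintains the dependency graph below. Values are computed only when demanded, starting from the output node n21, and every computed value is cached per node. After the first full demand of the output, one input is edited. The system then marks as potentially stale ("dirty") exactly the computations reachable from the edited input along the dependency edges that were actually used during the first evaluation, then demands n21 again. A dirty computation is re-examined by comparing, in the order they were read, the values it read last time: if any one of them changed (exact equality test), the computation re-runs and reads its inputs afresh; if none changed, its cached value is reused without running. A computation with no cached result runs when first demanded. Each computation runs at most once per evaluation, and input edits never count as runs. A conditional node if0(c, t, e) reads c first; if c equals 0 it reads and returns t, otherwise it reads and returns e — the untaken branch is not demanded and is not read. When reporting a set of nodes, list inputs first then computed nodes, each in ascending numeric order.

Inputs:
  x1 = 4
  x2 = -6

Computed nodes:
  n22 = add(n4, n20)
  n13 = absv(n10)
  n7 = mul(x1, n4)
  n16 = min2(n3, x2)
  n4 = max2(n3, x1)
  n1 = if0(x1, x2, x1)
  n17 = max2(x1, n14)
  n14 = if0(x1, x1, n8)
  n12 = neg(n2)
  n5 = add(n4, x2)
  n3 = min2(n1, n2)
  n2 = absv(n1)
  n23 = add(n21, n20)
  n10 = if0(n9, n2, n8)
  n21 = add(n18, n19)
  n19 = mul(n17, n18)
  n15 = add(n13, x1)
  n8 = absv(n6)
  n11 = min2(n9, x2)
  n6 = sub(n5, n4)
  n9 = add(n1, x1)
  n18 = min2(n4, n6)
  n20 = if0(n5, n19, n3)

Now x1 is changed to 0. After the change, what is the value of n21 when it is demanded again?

New value of n21: -6.
Key observation: a condition flipped, so demand moved to the other branch — n8 is never re-examined.

First evaluation (everything demanded from the output):
  n1 = if0(x1=4 -> else branch x1) = 4
  n2 = absv(4) = 4
  n3 = min2(4, 4) = 4
  n4 = max2(4, 4) = 4
  n5 = add(4, -6) = -2
  n6 = sub(-2, 4) = -6
  n8 = absv(-6) = 6
  n14 = if0(x1=4 -> else branch n8) = 6
  n17 = max2(4, 6) = 6
  n18 = min2(4, -6) = -6
  n19 = mul(6, -6) = -36
  n21 = add(-6, -36) = -42

Propagation after the edit:
  n1: runs — x1 4->0; x1 4->0; result -6.
  n2: runs — n1 4->-6; result 6.
  n3: runs — n1 4->-6; n2 4->6; result -6.
  n4: runs — n3 4->-6; x1 4->0; result 0.
  n5: runs — n4 4->0; result -6.
  n6: runs — n5 -2->-6; n4 4->0; result -6 (same value as before).
  n8: marked dirty but never re-examined — demand shifted away from it.
  n14: runs — x1 4->0; result 0.
  n17: runs — x1 4->0; n14 6->0; result 0.
  n18: runs — n4 4->0; result -6 (same value as before).
  n19: runs — n17 6->0; result 0.
  n21: runs — n19 -36->0; result -6.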